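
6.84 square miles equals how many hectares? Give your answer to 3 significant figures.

1770 ha

1 square mile = 258.999 ha.
Then 6.84 × 258.999 ≈ 1770 ha.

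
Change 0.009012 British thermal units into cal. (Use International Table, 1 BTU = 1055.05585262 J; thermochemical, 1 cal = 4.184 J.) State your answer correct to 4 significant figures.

2.273 calories

1 BTU = 252.164 cal.
Then 0.009012 × 252.164 ≈ 2.273 cal.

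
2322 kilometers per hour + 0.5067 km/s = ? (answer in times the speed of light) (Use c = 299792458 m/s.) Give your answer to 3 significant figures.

2322 km/h = 2.15149e-6 c and 0.5067 km/s = 1.69017e-6 c.
2.15149e-6 + 1.69017e-6 ≈ 3.84e-6 c.

3.84e-6 times the speed of light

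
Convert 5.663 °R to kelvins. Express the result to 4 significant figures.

3.146 K

°R = K × 9/5.
Applying the formula gives 3.146 K.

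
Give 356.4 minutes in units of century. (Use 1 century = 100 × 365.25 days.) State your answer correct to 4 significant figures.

1 minute = 1.90129e-8 centuries.
356.4 × 1.90129e-8 ≈ 6.776e-6 century.

6.776e-6 centuries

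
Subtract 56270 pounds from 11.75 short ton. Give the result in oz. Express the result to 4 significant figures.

11.75 short ton = 376000 oz and 56270 lb = 900320 oz.
376000 − 900320 ≈ -524300 oz.

-524300 ounces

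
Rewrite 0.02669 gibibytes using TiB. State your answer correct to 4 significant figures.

1 gibibyte = 0.0009765625 tebibytes.
Then 0.02669 × 0.0009765625 ≈ 2.606e-5 TiB.

2.606e-5 tebibytes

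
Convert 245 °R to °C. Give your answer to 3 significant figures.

°R = (°C + 273.15) × 9/5.
Applying the formula gives -137 °C.

-137 degrees Celsius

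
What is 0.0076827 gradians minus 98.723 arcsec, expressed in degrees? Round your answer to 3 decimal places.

0.0076827 grad = 0.00691443 ° and 98.723 arcsec = 0.0274231 °.
0.00691443 − 0.0274231 ≈ -0.021 °.

-0.021 degrees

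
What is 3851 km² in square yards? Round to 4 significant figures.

4.606e+9 square yards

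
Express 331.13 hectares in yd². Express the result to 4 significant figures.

1 ha = 11959.9 square yards.
331.13 × 11959.9 ≈ 3.960 × 10^6 yd².

3.960 × 10^6 square yards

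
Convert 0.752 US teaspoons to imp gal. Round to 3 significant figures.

1 US tsp = 0.00108421 imperial gallons.
Then 0.752 × 0.00108421 ≈ 0.000815 imp gal.

0.000815 imperial gallons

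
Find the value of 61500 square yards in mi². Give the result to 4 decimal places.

1 yd² = 3.22831e-7 mi².
Thus 61500 × 3.22831e-7 ≈ 0.0199 mi².

0.0199 mi²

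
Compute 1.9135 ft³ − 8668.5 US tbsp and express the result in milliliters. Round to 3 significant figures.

-74000 milliliters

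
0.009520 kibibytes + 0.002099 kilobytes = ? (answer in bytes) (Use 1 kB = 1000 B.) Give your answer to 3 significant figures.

11.8 bytes

0.009520 KiB = 9.74848 B and 0.002099 kB = 2.09900 B.
9.74848 + 2.09900 ≈ 11.8 B.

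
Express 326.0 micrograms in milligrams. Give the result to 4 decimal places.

1 μg = 0.00100000 milligrams.
Thus 326.0 × 0.00100000 ≈ 0.3260 mg.

0.3260 mg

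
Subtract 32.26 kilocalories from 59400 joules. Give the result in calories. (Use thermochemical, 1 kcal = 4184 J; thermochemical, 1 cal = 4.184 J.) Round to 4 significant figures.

-18060 cal

59400 J = 14196.9 cal and 32.26 kcal = 32260.0 cal.
14196.9 − 32260.0 ≈ -18060 cal.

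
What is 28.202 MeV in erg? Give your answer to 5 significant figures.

4.5185e-5 erg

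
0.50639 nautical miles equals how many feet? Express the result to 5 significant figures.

3076.9 feet

1 nmi = 6076.12 ft.
0.50639 × 6076.12 ≈ 3076.9 ft.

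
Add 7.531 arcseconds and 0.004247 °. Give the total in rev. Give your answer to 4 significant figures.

7.531 arcsec = 5.81096 × 10^-6 rev and 0.004247 ° = 1.17972 × 10^-5 rev.
5.81096 × 10^-6 + 1.17972 × 10^-5 ≈ 1.761 × 10^-5 rev.

1.761 × 10^-5 rev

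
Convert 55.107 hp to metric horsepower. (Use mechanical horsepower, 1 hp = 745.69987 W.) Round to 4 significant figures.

55.87 PS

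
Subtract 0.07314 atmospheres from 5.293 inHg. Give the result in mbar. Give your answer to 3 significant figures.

105 mbar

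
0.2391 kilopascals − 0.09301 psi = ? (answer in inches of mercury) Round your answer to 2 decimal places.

0.2391 kPa = 0.0706062 inHg and 0.09301 psi = 0.189370 inHg.
0.0706062 − 0.189370 ≈ -0.12 inHg.

-0.12 inches of mercury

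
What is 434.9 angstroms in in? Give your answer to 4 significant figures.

1 angstrom = 3.93701e-9 in.
Thus 434.9 × 3.93701e-9 ≈ 1.712e-6 in.

1.712e-6 inches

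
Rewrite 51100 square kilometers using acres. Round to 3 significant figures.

1 square kilometer = 247.105 acres.
Then 51100 × 247.105 ≈ 1.26 × 10^7 acre.

1.26 × 10^7 acre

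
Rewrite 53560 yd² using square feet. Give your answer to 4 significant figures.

482000 ft²

1 yd² = 9.00000 ft².
53560 × 9.00000 ≈ 482000 ft².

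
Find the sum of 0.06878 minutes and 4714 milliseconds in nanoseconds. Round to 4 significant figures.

0.06878 min = 4.12680e+9 ns and 4714 ms = 4.71400e+9 ns.
4.12680e+9 + 4.71400e+9 ≈ 8.841e+9 ns.

8.841e+9 nanoseconds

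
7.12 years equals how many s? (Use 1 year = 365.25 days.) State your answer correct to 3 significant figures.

2.25e+8 seconds

1 year = 3.15576e+7 seconds.
Thus 7.12 × 3.15576e+7 ≈ 2.25e+8 s.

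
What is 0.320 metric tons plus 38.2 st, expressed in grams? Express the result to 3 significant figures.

0.320 t = 320000 g and 38.2 st = 242581 g.
320000 + 242581 ≈ 563000 g.

563000 g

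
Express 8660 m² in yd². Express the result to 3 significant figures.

10400 yd²

1 m² = 1.19599 square yards.
Then 8660 × 1.19599 ≈ 10400 yd².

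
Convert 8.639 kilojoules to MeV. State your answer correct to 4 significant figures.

5.392 × 10^16 megaelectronvolts

1 kilojoule = 6.24151 × 10^15 megaelectronvolts.
8.639 × 6.24151 × 10^15 ≈ 5.392 × 10^16 MeV.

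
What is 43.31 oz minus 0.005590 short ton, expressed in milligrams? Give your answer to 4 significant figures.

-3.843e+6 mg

43.31 oz = 1.22782e+6 mg and 0.005590 short ton = 5.07116e+6 mg.
1.22782e+6 − 5.07116e+6 ≈ -3.843e+6 mg.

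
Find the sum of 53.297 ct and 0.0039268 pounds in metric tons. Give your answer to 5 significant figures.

53.297 ct = 1.06594 × 10^-5 t and 0.0039268 lb = 1.78117 × 10^-6 t.
1.06594 × 10^-5 + 1.78117 × 10^-6 ≈ 1.2441 × 10^-5 t.

1.2441 × 10^-5 t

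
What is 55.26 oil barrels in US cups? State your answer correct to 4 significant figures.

37130 US cups

1 oil barrel = 672.000 US cup.
Thus 55.26 × 672.000 ≈ 37130 US cup.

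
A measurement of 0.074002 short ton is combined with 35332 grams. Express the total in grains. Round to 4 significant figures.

0.074002 short ton = 1.03603 × 10^6 gr and 35332 g = 545256 gr.
1.03603 × 10^6 + 545256 ≈ 1.581 × 10^6 gr.

1.581 × 10^6 gr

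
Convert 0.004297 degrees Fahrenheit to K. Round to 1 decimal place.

K = (°F + 459.67) × 5/9.
Applying the formula gives 255.4 K.

255.4 K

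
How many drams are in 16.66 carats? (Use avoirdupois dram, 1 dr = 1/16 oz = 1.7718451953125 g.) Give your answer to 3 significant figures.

1.88 dr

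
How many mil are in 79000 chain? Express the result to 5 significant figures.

6.2568e+10 mil

1 chain = 792000 mil.
Then 79000 × 792000 ≈ 6.2568e+10 mil.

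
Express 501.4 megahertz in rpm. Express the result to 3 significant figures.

1 megahertz = 6.00000e+7 revolutions per minute.
Then 501.4 × 6.00000e+7 ≈ 3.01e+10 rpm.

3.01e+10 rpm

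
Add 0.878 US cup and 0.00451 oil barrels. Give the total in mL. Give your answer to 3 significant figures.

925 milliliters

0.878 US cup = 207.724 mL and 0.00451 bbl = 717.033 mL.
207.724 + 717.033 ≈ 925 mL.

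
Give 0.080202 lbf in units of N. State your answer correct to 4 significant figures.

0.3568 N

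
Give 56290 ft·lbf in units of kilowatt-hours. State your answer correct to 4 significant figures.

0.02120 kilowatt-hours

1 foot-pound = 3.76616 × 10^-7 kWh.
56290 × 3.76616 × 10^-7 ≈ 0.02120 kWh.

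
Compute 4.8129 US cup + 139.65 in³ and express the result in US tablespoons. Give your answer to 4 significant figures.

231.8 US tbsp

4.8129 US cup = 77.0064 US tbsp and 139.65 in³ = 154.764 US tbsp.
77.0064 + 154.764 ≈ 231.8 US tbsp.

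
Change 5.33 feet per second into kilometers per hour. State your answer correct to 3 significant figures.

1 foot per second = 1.09728 km/h.
So 5.33 × 1.09728 ≈ 5.85 km/h.

5.85 km/h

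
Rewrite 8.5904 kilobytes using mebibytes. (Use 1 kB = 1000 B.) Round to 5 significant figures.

1 kB = 0.000953674 mebibytes.
Thus 8.5904 × 0.000953674 ≈ 0.0081924 MiB.

0.0081924 mebibytes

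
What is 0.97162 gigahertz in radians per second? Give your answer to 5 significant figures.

1 GHz = 6.28319 × 10^9 rad/s.
So 0.97162 × 6.28319 × 10^9 ≈ 6.1049 × 10^9 rad/s.

6.1049 × 10^9 radians per second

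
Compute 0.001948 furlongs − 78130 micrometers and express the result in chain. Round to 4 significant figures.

0.001948 furlong = 0.0194800 chain and 78130 μm = 0.00388382 chain.
0.0194800 − 0.00388382 ≈ 0.01560 chain.

0.01560 chains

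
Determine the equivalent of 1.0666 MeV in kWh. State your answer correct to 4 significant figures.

4.747 × 10^-20 kWh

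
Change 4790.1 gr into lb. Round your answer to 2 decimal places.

1 gr = 0.000142857 pounds.
So 4790.1 × 0.000142857 ≈ 0.68 lb.

0.68 lb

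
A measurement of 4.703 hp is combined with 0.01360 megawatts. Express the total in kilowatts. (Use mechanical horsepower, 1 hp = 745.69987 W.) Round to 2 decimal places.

17.11 kilowatts

4.703 hp = 3.50703 kW and 0.01360 MW = 13.6000 kW.
3.50703 + 13.6000 ≈ 17.11 kW.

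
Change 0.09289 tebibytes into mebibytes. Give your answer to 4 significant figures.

97400 MiB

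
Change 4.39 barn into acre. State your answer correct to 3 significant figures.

1.08 × 10^-31 acre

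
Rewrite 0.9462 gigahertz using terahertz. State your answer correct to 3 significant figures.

1 GHz = 0.00100000 terahertz.
So 0.9462 × 0.00100000 ≈ 0.000946 THz.

0.000946 THz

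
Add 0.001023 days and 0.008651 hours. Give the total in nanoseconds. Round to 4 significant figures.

0.001023 d = 8.83872 × 10^10 ns and 0.008651 h = 3.11436 × 10^10 ns.
8.83872 × 10^10 + 3.11436 × 10^10 ≈ 1.195 × 10^11 ns.

1.195 × 10^11 ns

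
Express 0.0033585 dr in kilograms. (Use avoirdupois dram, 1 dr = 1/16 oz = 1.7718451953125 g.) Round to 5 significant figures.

1 dram = 0.001771845 kg.
0.0033585 × 0.001771845 ≈ 5.9507e-6 kg.

5.9507e-6 kilograms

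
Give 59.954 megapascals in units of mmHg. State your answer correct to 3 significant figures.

1 MPa = 7500.62 millimeters of mercury.
59.954 × 7500.62 ≈ 450000 mmHg.

450000 mmHg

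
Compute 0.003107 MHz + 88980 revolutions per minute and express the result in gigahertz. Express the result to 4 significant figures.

4.590 × 10^-6 GHz

0.003107 MHz = 3.10700 × 10^-6 GHz and 88980 rpm = 1.48300 × 10^-6 GHz.
3.10700 × 10^-6 + 1.48300 × 10^-6 ≈ 4.590 × 10^-6 GHz.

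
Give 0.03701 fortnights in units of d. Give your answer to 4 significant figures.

0.5181 d

1 fortnight = 14.0000 d.
0.03701 × 14.0000 ≈ 0.5181 d.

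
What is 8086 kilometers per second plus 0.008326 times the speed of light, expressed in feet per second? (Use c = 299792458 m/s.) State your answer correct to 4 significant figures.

8086 km/s = 2.65289 × 10^7 ft/s and 0.008326 c = 8.18921 × 10^6 ft/s.
2.65289 × 10^7 + 8.18921 × 10^6 ≈ 3.472 × 10^7 ft/s.

3.472 × 10^7 ft/s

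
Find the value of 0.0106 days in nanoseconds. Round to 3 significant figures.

9.16e+11 nanoseconds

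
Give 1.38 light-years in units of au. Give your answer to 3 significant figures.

87300 au

1 light-year = 63241.1 au.
Then 1.38 × 63241.1 ≈ 87300 au.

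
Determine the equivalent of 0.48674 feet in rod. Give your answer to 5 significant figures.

0.029499 rods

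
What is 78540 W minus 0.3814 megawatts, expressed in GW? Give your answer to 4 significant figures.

-0.0003029 GW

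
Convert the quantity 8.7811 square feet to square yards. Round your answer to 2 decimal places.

0.98 square yards

1 square foot = 0.111111 yd².
So 8.7811 × 0.111111 ≈ 0.98 yd².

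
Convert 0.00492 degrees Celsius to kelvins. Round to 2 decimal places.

K = °C + 273.15.
Applying the formula gives 273.15 K.

273.15 K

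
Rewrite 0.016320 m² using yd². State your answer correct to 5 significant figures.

0.019519 yd²

1 m² = 1.19599 square yards.
0.016320 × 1.19599 ≈ 0.019519 yd².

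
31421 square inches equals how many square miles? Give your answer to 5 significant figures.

7.8269 × 10^-6 square miles

1 in² = 2.49098 × 10^-10 square miles.
Then 31421 × 2.49098 × 10^-10 ≈ 7.8269 × 10^-6 mi².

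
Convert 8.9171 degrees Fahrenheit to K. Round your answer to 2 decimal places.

260.33 kelvins

K = (°F + 459.67) × 5/9.
Applying the formula gives 260.33 K.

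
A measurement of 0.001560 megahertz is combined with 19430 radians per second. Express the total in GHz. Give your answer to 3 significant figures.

0.001560 MHz = 1.56000e-6 GHz and 19430 rad/s = 3.09238e-6 GHz.
1.56000e-6 + 3.09238e-6 ≈ 4.65e-6 GHz.

4.65e-6 GHz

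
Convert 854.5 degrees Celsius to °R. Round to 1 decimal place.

°R = (°C + 273.15) × 9/5.
Applying the formula gives 2029.8 °R.

2029.8 degrees Rankine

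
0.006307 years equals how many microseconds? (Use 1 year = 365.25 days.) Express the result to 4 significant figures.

1 yr = 3.15576e+13 μs.
So 0.006307 × 3.15576e+13 ≈ 1.990e+11 μs.

1.990e+11 μs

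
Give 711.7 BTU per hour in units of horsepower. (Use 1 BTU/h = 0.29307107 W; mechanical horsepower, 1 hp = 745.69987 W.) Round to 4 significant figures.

0.2797 hp

1 BTU/h = 0.000393015 hp.
711.7 × 0.000393015 ≈ 0.2797 hp.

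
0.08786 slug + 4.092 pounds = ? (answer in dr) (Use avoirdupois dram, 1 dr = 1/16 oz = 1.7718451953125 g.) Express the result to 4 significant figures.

1771 dr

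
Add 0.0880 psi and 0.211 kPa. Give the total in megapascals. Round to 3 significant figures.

0.000818 megapascals

0.0880 psi = 0.000606739 MPa and 0.211 kPa = 0.000211000 MPa.
0.000606739 + 0.000211000 ≈ 0.000818 MPa.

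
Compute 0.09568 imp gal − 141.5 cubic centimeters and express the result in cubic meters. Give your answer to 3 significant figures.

0.09568 imp gal = 0.000434970 m³ and 141.5 cm³ = 0.000141500 m³.
0.000434970 − 0.000141500 ≈ 0.000293 m³.

0.000293 m³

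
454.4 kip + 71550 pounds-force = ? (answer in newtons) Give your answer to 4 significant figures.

2.340 × 10^6 newtons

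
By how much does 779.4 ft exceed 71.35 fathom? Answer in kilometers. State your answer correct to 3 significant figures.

0.107 km

779.4 ft = 0.237561 km and 71.35 fathom = 0.130485 km.
0.237561 − 0.130485 ≈ 0.107 km.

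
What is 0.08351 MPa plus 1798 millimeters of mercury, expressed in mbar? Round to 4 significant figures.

3232 mbar

0.08351 MPa = 835.100 mbar and 1798 mmHg = 2397.14 mbar.
835.100 + 2397.14 ≈ 3232 mbar.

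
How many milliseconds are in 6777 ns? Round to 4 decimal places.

0.0068 milliseconds

1 nanosecond = 1.00000e-6 milliseconds.
Then 6777 × 1.00000e-6 ≈ 0.0068 ms.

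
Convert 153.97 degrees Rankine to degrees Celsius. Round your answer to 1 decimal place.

-187.6 °C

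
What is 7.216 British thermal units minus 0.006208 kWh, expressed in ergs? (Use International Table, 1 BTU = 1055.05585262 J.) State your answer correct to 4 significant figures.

7.216 BTU = 7.61328 × 10^10 erg and 0.006208 kWh = 2.23488 × 10^11 erg.
7.61328 × 10^10 − 2.23488 × 10^11 ≈ -1.474 × 10^11 erg.

-1.474 × 10^11 erg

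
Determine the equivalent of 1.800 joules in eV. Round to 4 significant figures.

1.123e+19 eV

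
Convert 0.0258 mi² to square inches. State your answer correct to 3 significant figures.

1.04e+8 in²

1 square mile = 4.01449e+9 square inches.
So 0.0258 × 4.01449e+9 ≈ 1.04e+8 in².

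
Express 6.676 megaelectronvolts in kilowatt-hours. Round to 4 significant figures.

2.971 × 10^-19 kWh

1 MeV = 4.45049 × 10^-20 kWh.
6.676 × 4.45049 × 10^-20 ≈ 2.971 × 10^-19 kWh.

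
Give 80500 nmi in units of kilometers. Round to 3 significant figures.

149000 km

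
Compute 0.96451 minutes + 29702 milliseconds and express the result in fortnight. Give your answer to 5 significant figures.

7.2398e-5 fortnight

0.96451 min = 4.78428e-5 fortnight and 29702 ms = 2.45552e-5 fortnight.
4.78428e-5 + 2.45552e-5 ≈ 7.2398e-5 fortnight.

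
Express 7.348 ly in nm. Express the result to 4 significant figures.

1 light-year = 9.46073 × 10^24 nm.
Then 7.348 × 9.46073 × 10^24 ≈ 6.952 × 10^25 nm.

6.952 × 10^25 nm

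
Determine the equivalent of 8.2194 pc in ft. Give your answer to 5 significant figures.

8.3210 × 10^17 ft

1 pc = 1.01236 × 10^17 ft.
So 8.2194 × 1.01236 × 10^17 ≈ 8.3210 × 10^17 ft.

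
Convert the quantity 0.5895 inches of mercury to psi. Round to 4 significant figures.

1 inHg = 0.491154 psi.
0.5895 × 0.491154 ≈ 0.2895 psi.

0.2895 psi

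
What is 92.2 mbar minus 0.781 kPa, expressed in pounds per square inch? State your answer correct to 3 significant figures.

1.22 pounds per square inch

92.2 mbar = 1.33725 psi and 0.781 kPa = 0.113274 psi.
1.33725 − 0.113274 ≈ 1.22 psi.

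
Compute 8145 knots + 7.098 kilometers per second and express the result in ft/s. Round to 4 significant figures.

8145 kn = 13747.2 ft/s and 7.098 km/s = 23287.4 ft/s.
13747.2 + 23287.4 ≈ 37030 ft/s.

37030 ft/s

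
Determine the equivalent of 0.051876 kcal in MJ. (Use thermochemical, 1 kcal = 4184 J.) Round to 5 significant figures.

1 kcal = 0.00418400 MJ.
Thus 0.051876 × 0.00418400 ≈ 0.00021705 MJ.

0.00021705 MJ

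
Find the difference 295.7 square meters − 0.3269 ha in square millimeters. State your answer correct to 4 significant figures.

295.7 m² = 2.95700e+8 mm² and 0.3269 ha = 3.26900e+9 mm².
2.95700e+8 − 3.26900e+9 ≈ -2.973e+9 mm².

-2.973e+9 square millimeters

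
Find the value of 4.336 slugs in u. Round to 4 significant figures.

1 slug = 8.78865 × 10^27 u.
Thus 4.336 × 8.78865 × 10^27 ≈ 3.811 × 10^28 u.

3.811 × 10^28 u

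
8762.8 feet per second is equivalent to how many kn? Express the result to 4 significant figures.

5192 knots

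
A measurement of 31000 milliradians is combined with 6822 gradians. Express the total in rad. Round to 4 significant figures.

138.2 rad

31000 mrad = 31.0000 rad and 6822 grad = 107.160 rad.
31.0000 + 107.160 ≈ 138.2 rad.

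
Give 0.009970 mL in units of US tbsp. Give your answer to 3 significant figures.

1 mL = 0.0676280 US tablespoons.
So 0.009970 × 0.0676280 ≈ 0.000674 US tbsp.

0.000674 US tbsp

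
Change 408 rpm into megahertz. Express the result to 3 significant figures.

6.80e-6 megahertz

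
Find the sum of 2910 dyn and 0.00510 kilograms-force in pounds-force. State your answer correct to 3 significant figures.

2910 dyn = 0.00654194 lbf and 0.00510 kgf = 0.0112436 lbf.
0.00654194 + 0.0112436 ≈ 0.0178 lbf.

0.0178 pounds-force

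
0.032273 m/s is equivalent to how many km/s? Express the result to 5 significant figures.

3.2273 × 10^-5 km/s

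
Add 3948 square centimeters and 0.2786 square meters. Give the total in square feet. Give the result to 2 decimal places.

7.25 square feet

3948 cm² = 4.24959 ft² and 0.2786 m² = 2.99883 ft².
4.24959 + 2.99883 ≈ 7.25 ft².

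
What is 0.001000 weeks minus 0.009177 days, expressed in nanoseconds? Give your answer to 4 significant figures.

-1.881e+11 nanoseconds

0.001000 wk = 6.04800e+11 ns and 0.009177 d = 7.92893e+11 ns.
6.04800e+11 − 7.92893e+11 ≈ -1.881e+11 ns.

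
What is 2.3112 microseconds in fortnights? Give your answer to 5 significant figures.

1 μs = 8.26720e-13 fortnight.
Thus 2.3112 × 8.26720e-13 ≈ 1.9107e-12 fortnight.

1.9107e-12 fortnights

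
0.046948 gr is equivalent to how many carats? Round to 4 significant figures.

0.01521 carats

1 gr = 0.323995 ct.
Thus 0.046948 × 0.323995 ≈ 0.01521 ct.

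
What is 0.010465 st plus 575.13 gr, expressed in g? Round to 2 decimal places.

103.72 g

0.010465 st = 66.4558 g and 575.13 gr = 37.2678 g.
66.4558 + 37.2678 ≈ 103.72 g.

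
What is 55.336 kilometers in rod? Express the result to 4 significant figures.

11000 rod

1 km = 198.839 rod.
Then 55.336 × 198.839 ≈ 11000 rod.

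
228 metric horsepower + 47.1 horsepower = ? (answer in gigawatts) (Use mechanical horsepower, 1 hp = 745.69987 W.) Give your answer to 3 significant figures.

228 PS = 0.000167694 GW and 47.1 hp = 3.51225 × 10^-5 GW.
0.000167694 + 3.51225 × 10^-5 ≈ 0.000203 GW.

0.000203 gigawatts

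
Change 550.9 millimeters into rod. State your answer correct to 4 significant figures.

0.1095 rods

1 millimeter = 0.000198839 rod.
Thus 550.9 × 0.000198839 ≈ 0.1095 rod.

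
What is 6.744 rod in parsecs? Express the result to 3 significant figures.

1.10e-15 pc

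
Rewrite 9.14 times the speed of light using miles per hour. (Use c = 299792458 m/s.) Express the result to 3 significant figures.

6.13e+9 miles per hour

1 speed of light = 6.70617e+8 mph.
9.14 × 6.70617e+8 ≈ 6.13e+9 mph.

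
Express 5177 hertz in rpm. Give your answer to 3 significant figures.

1 Hz = 60.0000 revolutions per minute.
Then 5177 × 60.0000 ≈ 311000 rpm.

311000 rpm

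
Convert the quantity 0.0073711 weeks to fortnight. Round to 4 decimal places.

0.0037 fortnight

1 week = 0.500000 fortnights.
Thus 0.0073711 × 0.500000 ≈ 0.0037 fortnight.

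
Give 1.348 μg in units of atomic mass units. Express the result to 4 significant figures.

8.118e+17 u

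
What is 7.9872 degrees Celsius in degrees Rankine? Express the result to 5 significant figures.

506.05 °R

°R = (°C + 273.15) × 9/5.
Applying the formula gives 506.05 °R.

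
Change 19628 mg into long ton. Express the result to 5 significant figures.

1 mg = 9.84207e-10 long ton.
19628 × 9.84207e-10 ≈ 1.9318e-5 long ton.

1.9318e-5 long ton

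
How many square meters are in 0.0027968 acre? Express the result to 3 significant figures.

11.3 m²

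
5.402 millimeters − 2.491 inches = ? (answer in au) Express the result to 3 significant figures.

-3.87e-13 au

5.402 mm = 3.61101e-14 au and 2.491 in = 4.22943e-13 au.
3.61101e-14 − 4.22943e-13 ≈ -3.87e-13 au.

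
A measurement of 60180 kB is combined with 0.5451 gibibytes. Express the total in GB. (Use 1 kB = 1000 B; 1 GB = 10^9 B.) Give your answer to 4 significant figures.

0.6455 gigabytes

60180 kB = 0.0601800 GB and 0.5451 GiB = 0.585297 GB.
0.0601800 + 0.585297 ≈ 0.6455 GB.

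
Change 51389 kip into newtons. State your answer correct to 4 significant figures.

2.286 × 10^8 newtons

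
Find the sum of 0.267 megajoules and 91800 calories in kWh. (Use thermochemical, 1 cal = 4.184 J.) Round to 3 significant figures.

0.267 MJ = 0.0741667 kWh and 91800 cal = 0.106692 kWh.
0.0741667 + 0.106692 ≈ 0.181 kWh.

0.181 kilowatt-hours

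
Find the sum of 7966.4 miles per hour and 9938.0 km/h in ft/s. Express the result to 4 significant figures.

20740 feet per second

7966.4 mph = 11684.1 ft/s and 9938.0 km/h = 9056.94 ft/s.
11684.1 + 9056.94 ≈ 20740 ft/s.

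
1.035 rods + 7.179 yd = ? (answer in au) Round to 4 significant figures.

7.868 × 10^-11 astronomical units

1.035 rod = 3.47948 × 10^-11 au and 7.179 yd = 4.38808 × 10^-11 au.
3.47948 × 10^-11 + 4.38808 × 10^-11 ≈ 7.868 × 10^-11 au.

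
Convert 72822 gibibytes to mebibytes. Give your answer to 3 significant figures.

1 gibibyte = 1024.00 mebibytes.
Then 72822 × 1024.00 ≈ 7.46e+7 MiB.

7.46e+7 MiB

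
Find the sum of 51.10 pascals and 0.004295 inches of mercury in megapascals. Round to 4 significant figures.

51.10 Pa = 5.11000 × 10^-5 MPa and 0.004295 inHg = 1.45445 × 10^-5 MPa.
5.11000 × 10^-5 + 1.45445 × 10^-5 ≈ 6.564 × 10^-5 MPa.

6.564 × 10^-5 megapascals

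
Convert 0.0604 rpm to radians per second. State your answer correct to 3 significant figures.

0.00633 rad/s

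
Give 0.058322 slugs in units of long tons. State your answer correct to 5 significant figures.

0.00083770 long ton

1 slug = 0.0143634 long ton.
Then 0.058322 × 0.0143634 ≈ 0.00083770 long ton.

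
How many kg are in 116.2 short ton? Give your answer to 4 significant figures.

1 short ton = 907.185 kilograms.
Thus 116.2 × 907.185 ≈ 105400 kg.

105400 kilograms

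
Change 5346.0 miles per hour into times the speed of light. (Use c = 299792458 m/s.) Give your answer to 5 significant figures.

7.9718 × 10^-6 c

1 mph = 1.491165 × 10^-9 c.
5346.0 × 1.491165 × 10^-9 ≈ 7.9718 × 10^-6 c.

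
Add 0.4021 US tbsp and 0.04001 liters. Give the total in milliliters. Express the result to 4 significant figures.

45.96 mL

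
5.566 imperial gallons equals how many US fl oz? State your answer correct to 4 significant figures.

855.6 US fl oz

1 imperial gallon = 153.722 US fl oz.
5.566 × 153.722 ≈ 855.6 US fl oz.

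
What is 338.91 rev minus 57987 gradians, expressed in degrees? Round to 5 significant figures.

69819 °

338.91 rev = 122007.6 ° and 57987 grad = 52188.30 °.
122007.6 − 52188.30 ≈ 69819 °.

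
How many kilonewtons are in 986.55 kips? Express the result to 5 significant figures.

4388.4 kN

1 kip = 4.44822 kilonewtons.
Then 986.55 × 4.44822 ≈ 4388.4 kN.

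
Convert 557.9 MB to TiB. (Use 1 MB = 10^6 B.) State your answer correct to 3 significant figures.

0.000507 TiB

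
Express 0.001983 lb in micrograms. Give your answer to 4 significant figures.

899500 μg

1 pound = 4.53592 × 10^8 μg.
Then 0.001983 × 4.53592 × 10^8 ≈ 899500 μg.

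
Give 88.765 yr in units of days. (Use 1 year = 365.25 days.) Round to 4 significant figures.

32420 days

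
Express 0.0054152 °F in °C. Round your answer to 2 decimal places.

°F = °C × 9/5 + 32.
Applying the formula gives -17.77 °C.

-17.77 °C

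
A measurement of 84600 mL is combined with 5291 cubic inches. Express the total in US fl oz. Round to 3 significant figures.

5790 US fl oz

84600 mL = 2860.67 US fl oz and 5291 in³ = 2931.81 US fl oz.
2860.67 + 2931.81 ≈ 5790 US fl oz.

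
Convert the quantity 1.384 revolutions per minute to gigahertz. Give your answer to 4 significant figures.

2.307e-11 GHz

1 revolution per minute = 1.66667e-11 GHz.
Thus 1.384 × 1.66667e-11 ≈ 2.307e-11 GHz.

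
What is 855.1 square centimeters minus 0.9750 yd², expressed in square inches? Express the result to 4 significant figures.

-1131 square inches

855.1 cm² = 132.541 in² and 0.9750 yd² = 1263.60 in².
132.541 − 1263.60 ≈ -1131 in².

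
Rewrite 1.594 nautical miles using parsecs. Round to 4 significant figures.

1 nmi = 6.00192e-14 pc.
So 1.594 × 6.00192e-14 ≈ 9.567e-14 pc.

9.567e-14 pc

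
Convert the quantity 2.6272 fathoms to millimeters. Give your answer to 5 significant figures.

1 fathom = 1828.80 mm.
2.6272 × 1828.80 ≈ 4804.6 mm.

4804.6 millimeters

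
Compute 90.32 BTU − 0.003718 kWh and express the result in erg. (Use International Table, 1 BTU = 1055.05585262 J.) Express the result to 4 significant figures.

90.32 BTU = 9.52926e+11 erg and 0.003718 kWh = 1.33848e+11 erg.
9.52926e+11 − 1.33848e+11 ≈ 8.191e+11 erg.

8.191e+11 erg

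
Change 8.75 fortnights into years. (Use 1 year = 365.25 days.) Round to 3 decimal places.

0.335 yr

1 fortnight = 0.0383299 years.
So 8.75 × 0.0383299 ≈ 0.335 yr.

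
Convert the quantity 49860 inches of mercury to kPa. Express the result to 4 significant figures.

168800 kPa

1 inch of mercury = 3.38639 kilopascals.
49860 × 3.38639 ≈ 168800 kPa.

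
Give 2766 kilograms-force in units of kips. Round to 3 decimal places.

6.098 kips

1 kilogram-force = 0.00220462 kips.
Then 2766 × 0.00220462 ≈ 6.098 kip.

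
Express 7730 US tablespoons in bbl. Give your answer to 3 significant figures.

0.719 bbl

1 US tbsp = 9.30060 × 10^-5 bbl.
Thus 7730 × 9.30060 × 10^-5 ≈ 0.719 bbl.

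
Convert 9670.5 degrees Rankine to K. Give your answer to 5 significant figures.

5372.5 kelvins

°R = K × 9/5.
Applying the formula gives 5372.5 K.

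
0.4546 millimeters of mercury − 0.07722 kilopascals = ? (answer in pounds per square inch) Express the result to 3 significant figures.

-0.00241 psi

0.4546 mmHg = 0.00879050 psi and 0.07722 kPa = 0.0111998 psi.
0.00879050 − 0.0111998 ≈ -0.00241 psi.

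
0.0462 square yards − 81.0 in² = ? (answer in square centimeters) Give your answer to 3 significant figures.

-136 square centimeters

0.0462 yd² = 386.291 cm² and 81.0 in² = 522.580 cm².
386.291 − 522.580 ≈ -136 cm².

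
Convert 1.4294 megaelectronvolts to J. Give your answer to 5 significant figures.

2.2902e-13 joules

1 MeV = 1.60218e-13 J.
So 1.4294 × 1.60218e-13 ≈ 2.2902e-13 J.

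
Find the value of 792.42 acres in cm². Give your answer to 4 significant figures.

3.207 × 10^10 square centimeters

1 acre = 4.04686 × 10^7 cm².
792.42 × 4.04686 × 10^7 ≈ 3.207 × 10^10 cm².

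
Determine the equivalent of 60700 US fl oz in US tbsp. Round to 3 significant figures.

1 US fl oz = 2.00000 US tbsp.
60700 × 2.00000 ≈ 121000 US tbsp.

121000 US tbsp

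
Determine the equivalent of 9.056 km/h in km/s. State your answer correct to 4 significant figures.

0.002516 km/s

1 kilometer per hour = 0.000277778 km/s.
So 9.056 × 0.000277778 ≈ 0.002516 km/s.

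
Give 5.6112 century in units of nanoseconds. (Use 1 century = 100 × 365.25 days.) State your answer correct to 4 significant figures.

1.771e+19 ns

1 century = 3.15576e+18 ns.
5.6112 × 3.15576e+18 ≈ 1.771e+19 ns.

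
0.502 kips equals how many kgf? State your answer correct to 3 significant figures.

1 kip = 453.592 kilograms-force.
Then 0.502 × 453.592 ≈ 228 kgf.

228 kilograms-force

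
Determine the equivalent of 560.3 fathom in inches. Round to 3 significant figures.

1 fathom = 72.0000 in.
560.3 × 72.0000 ≈ 40300 in.

40300 inches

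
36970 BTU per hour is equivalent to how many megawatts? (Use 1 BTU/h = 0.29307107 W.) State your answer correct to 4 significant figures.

1 BTU per hour = 2.93071e-7 megawatts.
36970 × 2.93071e-7 ≈ 0.01083 MW.

0.01083 MW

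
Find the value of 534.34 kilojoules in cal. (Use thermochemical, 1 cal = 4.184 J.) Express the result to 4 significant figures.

127700 calories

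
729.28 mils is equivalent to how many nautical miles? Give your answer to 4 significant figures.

1.000e-5 nmi

1 mil = 1.37149e-8 nautical miles.
Then 729.28 × 1.37149e-8 ≈ 1.000e-5 nmi.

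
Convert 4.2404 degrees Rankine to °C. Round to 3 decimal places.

-270.794 °C

°R = (°C + 273.15) × 9/5.
Applying the formula gives -270.794 °C.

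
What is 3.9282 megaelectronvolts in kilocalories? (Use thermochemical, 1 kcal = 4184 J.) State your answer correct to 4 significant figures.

1.504e-16 kcal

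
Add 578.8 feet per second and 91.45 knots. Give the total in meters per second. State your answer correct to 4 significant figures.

223.5 m/s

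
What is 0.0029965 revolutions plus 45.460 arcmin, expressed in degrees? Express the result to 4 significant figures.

0.0029965 rev = 1.07874 ° and 45.460 arcmin = 0.757667 °.
1.07874 + 0.757667 ≈ 1.836 °.

1.836 degrees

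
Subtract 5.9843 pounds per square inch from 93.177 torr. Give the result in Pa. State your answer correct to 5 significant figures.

-28838 pascals

93.177 torr = 12422.6 Pa and 5.9843 psi = 41260.3 Pa.
12422.6 − 41260.3 ≈ -28838 Pa.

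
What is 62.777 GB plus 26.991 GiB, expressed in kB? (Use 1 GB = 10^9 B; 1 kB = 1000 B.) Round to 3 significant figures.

9.18 × 10^7 kilobytes

62.777 GB = 6.27770 × 10^7 kB and 26.991 GiB = 2.89814 × 10^7 kB.
6.27770 × 10^7 + 2.89814 × 10^7 ≈ 9.18 × 10^7 kB.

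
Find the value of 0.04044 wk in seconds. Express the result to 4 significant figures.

1 week = 604800 seconds.
Then 0.04044 × 604800 ≈ 24460 s.

24460 seconds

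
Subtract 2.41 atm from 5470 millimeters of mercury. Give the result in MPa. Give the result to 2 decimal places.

0.49 megapascals

5470 mmHg = 0.729273 MPa and 2.41 atm = 0.244193 MPa.
0.729273 − 0.244193 ≈ 0.49 MPa.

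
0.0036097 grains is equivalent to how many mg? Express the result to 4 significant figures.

1 grain = 64.7989 mg.
0.0036097 × 64.7989 ≈ 0.2339 mg.

0.2339 mg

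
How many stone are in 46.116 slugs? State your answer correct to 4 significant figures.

1 slug = 2.29815 st.
So 46.116 × 2.29815 ≈ 106.0 st.

106.0 st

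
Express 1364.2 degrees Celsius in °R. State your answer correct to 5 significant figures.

°R = (°C + 273.15) × 9/5.
Applying the formula gives 2947.2 °R.

2947.2 °R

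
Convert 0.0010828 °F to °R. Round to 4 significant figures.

°R = °F + 459.67.
Applying the formula gives 459.7 °R.

459.7 degrees Rankine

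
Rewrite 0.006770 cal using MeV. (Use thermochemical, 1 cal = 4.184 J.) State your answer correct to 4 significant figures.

1 calorie = 2.61145e+13 MeV.
Thus 0.006770 × 2.61145e+13 ≈ 1.768e+11 MeV.

1.768e+11 MeV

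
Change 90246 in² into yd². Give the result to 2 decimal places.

1 in² = 0.000771605 square yards.
Then 90246 × 0.000771605 ≈ 69.63 yd².

69.63 yd²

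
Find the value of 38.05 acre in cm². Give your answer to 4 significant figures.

1.540e+9 square centimeters

1 acre = 4.04686e+7 cm².
Thus 38.05 × 4.04686e+7 ≈ 1.540e+9 cm².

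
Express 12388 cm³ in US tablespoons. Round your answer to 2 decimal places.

837.78 US tablespoons

1 cubic centimeter = 0.0676280 US tbsp.
12388 × 0.0676280 ≈ 837.78 US tbsp.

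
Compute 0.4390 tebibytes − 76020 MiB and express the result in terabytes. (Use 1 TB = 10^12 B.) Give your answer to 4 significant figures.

0.4030 TB

0.4390 TiB = 0.482686 TB and 76020 MiB = 0.0797127 TB.
0.482686 − 0.0797127 ≈ 0.4030 TB.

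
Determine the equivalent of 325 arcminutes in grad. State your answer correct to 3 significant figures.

6.02 grad

1 arcminute = 0.0185185 gradians.
Then 325 × 0.0185185 ≈ 6.02 grad.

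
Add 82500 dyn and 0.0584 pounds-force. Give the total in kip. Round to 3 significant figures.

0.000244 kips

82500 dyn = 0.000185467 kip and 0.0584 lbf = 5.84000e-5 kip.
0.000185467 + 5.84000e-5 ≈ 0.000244 kip.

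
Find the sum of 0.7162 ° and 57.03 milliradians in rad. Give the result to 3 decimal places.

0.070 rad

0.7162 ° = 0.0125000 rad and 57.03 mrad = 0.0570300 rad.
0.0125000 + 0.0570300 ≈ 0.070 rad.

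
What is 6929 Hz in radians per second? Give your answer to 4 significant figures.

1 hertz = 6.28319 rad/s.
Then 6929 × 6.28319 ≈ 43540 rad/s.

43540 radians per second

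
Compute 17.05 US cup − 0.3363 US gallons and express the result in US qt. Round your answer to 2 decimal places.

2.92 US quarts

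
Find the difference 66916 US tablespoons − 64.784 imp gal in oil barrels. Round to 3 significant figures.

4.37 oil barrels

66916 US tbsp = 6.22359 bbl and 64.784 imp gal = 1.85244 bbl.
6.22359 − 1.85244 ≈ 4.37 bbl.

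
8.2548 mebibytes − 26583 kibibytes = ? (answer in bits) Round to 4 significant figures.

8.2548 MiB = 6.92463 × 10^7 bit and 26583 KiB = 2.17768 × 10^8 bit.
6.92463 × 10^7 − 2.17768 × 10^8 ≈ -1.485 × 10^8 bit.

-1.485 × 10^8 bits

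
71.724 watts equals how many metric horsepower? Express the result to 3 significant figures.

0.0975 metric horsepower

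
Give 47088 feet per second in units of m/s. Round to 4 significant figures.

14350 meters per second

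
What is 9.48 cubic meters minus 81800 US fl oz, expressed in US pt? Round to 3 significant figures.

9.48 m³ = 20034.8 US pt and 81800 US fl oz = 5112.50 US pt.
20034.8 − 5112.50 ≈ 14900 US pt.

14900 US pints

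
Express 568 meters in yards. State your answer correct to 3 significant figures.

621 yards

1 m = 1.09361 yd.
Then 568 × 1.09361 ≈ 621 yd.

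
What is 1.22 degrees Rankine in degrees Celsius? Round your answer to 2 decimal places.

°R = (°C + 273.15) × 9/5.
Applying the formula gives -272.47 °C.

-272.47 degrees Celsius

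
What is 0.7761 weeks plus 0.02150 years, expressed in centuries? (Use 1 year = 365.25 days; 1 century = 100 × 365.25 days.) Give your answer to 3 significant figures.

0.7761 wk = 0.000148739 century and 0.02150 yr = 0.000215000 century.
0.000148739 + 0.000215000 ≈ 0.000364 century.

0.000364 century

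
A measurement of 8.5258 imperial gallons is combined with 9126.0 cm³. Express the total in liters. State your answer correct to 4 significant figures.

47.89 liters

8.5258 imp gal = 38.7591 L and 9126.0 cm³ = 9.12600 L.
38.7591 + 9.12600 ≈ 47.89 L.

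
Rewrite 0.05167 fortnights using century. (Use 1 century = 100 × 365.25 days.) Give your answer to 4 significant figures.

1.981e-5 century

1 fortnight = 0.000383299 century.
Then 0.05167 × 0.000383299 ≈ 1.981e-5 century.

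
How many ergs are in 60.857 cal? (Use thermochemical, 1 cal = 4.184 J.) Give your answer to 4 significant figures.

2.546 × 10^9 ergs

1 calorie = 4.18400 × 10^7 erg.
Then 60.857 × 4.18400 × 10^7 ≈ 2.546 × 10^9 erg.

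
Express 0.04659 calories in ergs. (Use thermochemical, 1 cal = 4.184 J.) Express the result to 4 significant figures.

1 calorie = 4.18400e+7 ergs.
0.04659 × 4.18400e+7 ≈ 1.949e+6 erg.

1.949e+6 erg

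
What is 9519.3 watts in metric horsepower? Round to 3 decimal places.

12.943 metric horsepower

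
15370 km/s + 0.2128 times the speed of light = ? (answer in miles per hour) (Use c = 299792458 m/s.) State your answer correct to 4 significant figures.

1.771e+8 mph

15370 km/s = 3.43817e+7 mph and 0.2128 c = 1.42707e+8 mph.
3.43817e+7 + 1.42707e+8 ≈ 1.771e+8 mph.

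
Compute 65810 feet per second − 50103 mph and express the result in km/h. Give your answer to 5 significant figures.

-8421.0 km/h

65810 ft/s = 72212.0 km/h and 50103 mph = 80633.0 km/h.
72212.0 − 80633.0 ≈ -8421.0 km/h.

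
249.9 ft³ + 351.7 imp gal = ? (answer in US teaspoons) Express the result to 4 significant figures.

249.9 ft³ = 1.43569e+6 US tsp and 351.7 imp gal = 324383 US tsp.
1.43569e+6 + 324383 ≈ 1.760e+6 US tsp.

1.760e+6 US tsp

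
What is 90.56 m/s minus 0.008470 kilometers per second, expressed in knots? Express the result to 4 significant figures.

90.56 m/s = 176.035 kn and 0.008470 km/s = 16.4644 kn.
176.035 − 16.4644 ≈ 159.6 kn.

159.6 kn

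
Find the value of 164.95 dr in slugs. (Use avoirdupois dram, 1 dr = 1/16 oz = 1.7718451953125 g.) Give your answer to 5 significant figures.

0.020027 slugs

1 dram = 0.000121410 slugs.
Then 164.95 × 0.000121410 ≈ 0.020027 slug.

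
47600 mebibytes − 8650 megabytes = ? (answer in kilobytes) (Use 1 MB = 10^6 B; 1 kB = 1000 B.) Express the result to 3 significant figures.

4.13 × 10^7 kilobytes

47600 MiB = 4.99122 × 10^7 kB and 8650 MB = 8.65000 × 10^6 kB.
4.99122 × 10^7 − 8.65000 × 10^6 ≈ 4.13 × 10^7 kB.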